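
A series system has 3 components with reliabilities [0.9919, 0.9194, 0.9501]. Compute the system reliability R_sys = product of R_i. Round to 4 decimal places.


Components: [0.9919, 0.9194, 0.9501]
After component 1 (R=0.9919): product = 0.9919
After component 2 (R=0.9194): product = 0.912
After component 3 (R=0.9501): product = 0.8664
R_sys = 0.8664

0.8664


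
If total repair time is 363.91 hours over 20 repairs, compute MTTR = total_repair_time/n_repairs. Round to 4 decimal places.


total_repair_time = 363.91
n_repairs = 20
MTTR = 363.91 / 20
MTTR = 18.1955

18.1955


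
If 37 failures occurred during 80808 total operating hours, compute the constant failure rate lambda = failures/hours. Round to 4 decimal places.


failures = 37
total_hours = 80808
lambda = 37 / 80808
lambda = 0.0005

0.0005


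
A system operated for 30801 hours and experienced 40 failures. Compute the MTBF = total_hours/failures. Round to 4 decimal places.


total_hours = 30801
failures = 40
MTBF = 30801 / 40
MTBF = 770.025

770.025


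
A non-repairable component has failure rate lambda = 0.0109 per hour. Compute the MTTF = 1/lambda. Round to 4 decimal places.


lambda = 0.0109
MTTF = 1 / 0.0109
MTTF = 91.7431

91.7431


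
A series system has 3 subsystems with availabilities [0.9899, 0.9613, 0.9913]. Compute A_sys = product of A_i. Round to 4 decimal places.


Subsystems: [0.9899, 0.9613, 0.9913]
After subsystem 1 (A=0.9899): product = 0.9899
After subsystem 2 (A=0.9613): product = 0.9516
After subsystem 3 (A=0.9913): product = 0.9433
A_sys = 0.9433

0.9433


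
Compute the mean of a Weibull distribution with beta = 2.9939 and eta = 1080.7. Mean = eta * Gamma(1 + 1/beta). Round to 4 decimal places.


beta = 2.9939, eta = 1080.7
1/beta = 0.334
1 + 1/beta = 1.334
Gamma(1.334) = 0.8929
Mean = 1080.7 * 0.8929
Mean = 964.9567

964.9567


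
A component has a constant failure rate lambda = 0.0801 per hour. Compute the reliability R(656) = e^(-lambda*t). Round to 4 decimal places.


lambda = 0.0801
t = 656
lambda * t = 52.5456
R(t) = e^(-52.5456)
R(t) = 0.0

0.0


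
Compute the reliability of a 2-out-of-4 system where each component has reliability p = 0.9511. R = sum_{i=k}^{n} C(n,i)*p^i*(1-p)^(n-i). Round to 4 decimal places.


k = 2, n = 4, p = 0.9511
i=2: C(4,2)=6 * 0.9511^2 * 0.0489^2 = 0.013
i=3: C(4,3)=4 * 0.9511^3 * 0.0489^1 = 0.1683
i=4: C(4,4)=1 * 0.9511^4 * 0.0489^0 = 0.8183
R = sum of terms = 0.9995

0.9995


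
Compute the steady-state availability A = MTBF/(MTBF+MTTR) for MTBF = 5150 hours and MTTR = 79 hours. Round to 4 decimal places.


MTBF = 5150
MTTR = 79
MTBF + MTTR = 5229
A = 5150 / 5229
A = 0.9849

0.9849


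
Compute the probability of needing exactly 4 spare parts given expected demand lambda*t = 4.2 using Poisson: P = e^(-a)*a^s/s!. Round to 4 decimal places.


a = 4.2, s = 4
e^(-a) = e^(-4.2) = 0.015
a^s = 4.2^4 = 311.1696
s! = 24
P = 0.015 * 311.1696 / 24
P = 0.1944

0.1944


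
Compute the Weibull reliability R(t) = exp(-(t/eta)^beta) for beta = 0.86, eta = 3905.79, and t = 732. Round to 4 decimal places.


beta = 0.86, eta = 3905.79, t = 732
t/eta = 732 / 3905.79 = 0.1874
(t/eta)^beta = 0.1874^0.86 = 0.2369
R(t) = exp(-0.2369)
R(t) = 0.7891

0.7891


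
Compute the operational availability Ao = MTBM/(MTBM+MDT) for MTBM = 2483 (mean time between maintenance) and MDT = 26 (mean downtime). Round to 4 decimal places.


MTBM = 2483
MDT = 26
MTBM + MDT = 2509
Ao = 2483 / 2509
Ao = 0.9896

0.9896


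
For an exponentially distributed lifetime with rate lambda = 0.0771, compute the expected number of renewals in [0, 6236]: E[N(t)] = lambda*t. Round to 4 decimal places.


lambda = 0.0771
t = 6236
E[N(t)] = lambda * t
E[N(t)] = 0.0771 * 6236
E[N(t)] = 480.7956

480.7956


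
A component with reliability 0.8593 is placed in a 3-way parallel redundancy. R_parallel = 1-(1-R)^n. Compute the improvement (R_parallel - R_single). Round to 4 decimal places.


R_single = 0.8593, n = 3
1 - R_single = 0.1407
(1 - R_single)^n = 0.1407^3 = 0.0028
R_parallel = 1 - 0.0028 = 0.9972
Improvement = 0.9972 - 0.8593
Improvement = 0.1379

0.1379


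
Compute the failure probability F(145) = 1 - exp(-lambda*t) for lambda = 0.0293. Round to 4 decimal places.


lambda = 0.0293, t = 145
lambda * t = 4.2485
exp(-4.2485) = 0.0143
F(t) = 1 - 0.0143
F(t) = 0.9857

0.9857


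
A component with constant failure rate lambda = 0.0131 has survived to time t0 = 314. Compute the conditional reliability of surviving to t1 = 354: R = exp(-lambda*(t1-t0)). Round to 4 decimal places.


lambda = 0.0131
t0 = 314, t1 = 354
t1 - t0 = 40
lambda * (t1-t0) = 0.0131 * 40 = 0.524
R = exp(-0.524)
R = 0.5921

0.5921


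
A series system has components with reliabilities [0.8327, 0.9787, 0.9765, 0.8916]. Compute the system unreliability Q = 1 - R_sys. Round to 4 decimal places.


Components: [0.8327, 0.9787, 0.9765, 0.8916]
After component 1: product = 0.8327
After component 2: product = 0.815
After component 3: product = 0.7958
After component 4: product = 0.7095
R_sys = 0.7095
Q = 1 - 0.7095 = 0.2905

0.2905


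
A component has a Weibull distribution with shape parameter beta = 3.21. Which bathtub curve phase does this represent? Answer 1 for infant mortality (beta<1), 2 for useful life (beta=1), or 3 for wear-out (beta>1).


beta = 3.21
Compare beta to 1:
beta < 1 => infant mortality (phase 1)
beta = 1 => useful life (phase 2)
beta > 1 => wear-out (phase 3)
Since beta = 3.21, this is wear-out (increasing failure rate)
Phase = 3

3


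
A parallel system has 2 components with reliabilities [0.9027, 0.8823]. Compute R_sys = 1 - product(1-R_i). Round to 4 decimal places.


Components: [0.9027, 0.8823]
(1 - 0.9027) = 0.0973, running product = 0.0973
(1 - 0.8823) = 0.1177, running product = 0.0115
Product of (1-R_i) = 0.0115
R_sys = 1 - 0.0115 = 0.9885

0.9885


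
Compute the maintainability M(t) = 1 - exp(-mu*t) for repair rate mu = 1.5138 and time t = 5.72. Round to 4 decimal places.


mu = 1.5138, t = 5.72
mu * t = 1.5138 * 5.72 = 8.6589
exp(-8.6589) = 0.0002
M(t) = 1 - 0.0002
M(t) = 0.9998

0.9998


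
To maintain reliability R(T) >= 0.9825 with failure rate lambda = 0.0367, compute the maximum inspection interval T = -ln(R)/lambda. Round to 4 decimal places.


R_target = 0.9825
lambda = 0.0367
-ln(0.9825) = 0.0177
T = 0.0177 / 0.0367
T = 0.4811

0.4811


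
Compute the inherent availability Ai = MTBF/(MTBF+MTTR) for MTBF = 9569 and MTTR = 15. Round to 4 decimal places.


MTBF = 9569
MTTR = 15
MTBF + MTTR = 9584
Ai = 9569 / 9584
Ai = 0.9984

0.9984


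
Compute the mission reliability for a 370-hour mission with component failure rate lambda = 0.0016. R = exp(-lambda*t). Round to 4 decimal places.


lambda = 0.0016
mission_time = 370
lambda * t = 0.0016 * 370 = 0.592
R = exp(-0.592)
R = 0.5532

0.5532


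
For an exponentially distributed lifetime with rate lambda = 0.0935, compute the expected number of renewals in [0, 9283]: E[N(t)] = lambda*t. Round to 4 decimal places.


lambda = 0.0935
t = 9283
E[N(t)] = lambda * t
E[N(t)] = 0.0935 * 9283
E[N(t)] = 867.9605

867.9605


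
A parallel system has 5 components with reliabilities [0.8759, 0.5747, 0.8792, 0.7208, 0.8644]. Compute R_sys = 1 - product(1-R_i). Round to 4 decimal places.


Components: [0.8759, 0.5747, 0.8792, 0.7208, 0.8644]
(1 - 0.8759) = 0.1241, running product = 0.1241
(1 - 0.5747) = 0.4253, running product = 0.0528
(1 - 0.8792) = 0.1208, running product = 0.0064
(1 - 0.7208) = 0.2792, running product = 0.0018
(1 - 0.8644) = 0.1356, running product = 0.0002
Product of (1-R_i) = 0.0002
R_sys = 1 - 0.0002 = 0.9998

0.9998


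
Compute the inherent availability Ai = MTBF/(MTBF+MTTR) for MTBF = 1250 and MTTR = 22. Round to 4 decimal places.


MTBF = 1250
MTTR = 22
MTBF + MTTR = 1272
Ai = 1250 / 1272
Ai = 0.9827

0.9827


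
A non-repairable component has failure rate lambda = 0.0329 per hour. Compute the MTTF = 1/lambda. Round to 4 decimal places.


lambda = 0.0329
MTTF = 1 / 0.0329
MTTF = 30.3951

30.3951


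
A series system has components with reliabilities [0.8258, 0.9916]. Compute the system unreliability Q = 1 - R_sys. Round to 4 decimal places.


Components: [0.8258, 0.9916]
After component 1: product = 0.8258
After component 2: product = 0.8189
R_sys = 0.8189
Q = 1 - 0.8189 = 0.1811

0.1811


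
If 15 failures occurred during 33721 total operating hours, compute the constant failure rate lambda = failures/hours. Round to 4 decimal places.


failures = 15
total_hours = 33721
lambda = 15 / 33721
lambda = 0.0004

0.0004


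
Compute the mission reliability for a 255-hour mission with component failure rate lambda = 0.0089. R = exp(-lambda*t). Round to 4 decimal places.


lambda = 0.0089
mission_time = 255
lambda * t = 0.0089 * 255 = 2.2695
R = exp(-2.2695)
R = 0.1034

0.1034


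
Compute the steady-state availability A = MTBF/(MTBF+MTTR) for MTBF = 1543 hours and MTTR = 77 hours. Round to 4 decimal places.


MTBF = 1543
MTTR = 77
MTBF + MTTR = 1620
A = 1543 / 1620
A = 0.9525

0.9525


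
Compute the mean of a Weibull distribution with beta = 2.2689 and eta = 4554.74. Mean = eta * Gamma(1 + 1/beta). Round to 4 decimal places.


beta = 2.2689, eta = 4554.74
1/beta = 0.4407
1 + 1/beta = 1.4407
Gamma(1.4407) = 0.8858
Mean = 4554.74 * 0.8858
Mean = 4034.5495

4034.5495


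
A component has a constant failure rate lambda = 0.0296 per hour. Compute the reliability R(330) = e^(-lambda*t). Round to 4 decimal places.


lambda = 0.0296
t = 330
lambda * t = 9.768
R(t) = e^(-9.768)
R(t) = 0.0001

0.0001


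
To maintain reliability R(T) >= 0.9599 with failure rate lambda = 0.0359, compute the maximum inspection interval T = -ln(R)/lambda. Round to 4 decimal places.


R_target = 0.9599
lambda = 0.0359
-ln(0.9599) = 0.0409
T = 0.0409 / 0.0359
T = 1.14

1.14


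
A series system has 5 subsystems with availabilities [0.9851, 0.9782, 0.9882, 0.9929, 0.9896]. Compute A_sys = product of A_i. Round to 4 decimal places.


Subsystems: [0.9851, 0.9782, 0.9882, 0.9929, 0.9896]
After subsystem 1 (A=0.9851): product = 0.9851
After subsystem 2 (A=0.9782): product = 0.9636
After subsystem 3 (A=0.9882): product = 0.9523
After subsystem 4 (A=0.9929): product = 0.9455
After subsystem 5 (A=0.9896): product = 0.9357
A_sys = 0.9357

0.9357


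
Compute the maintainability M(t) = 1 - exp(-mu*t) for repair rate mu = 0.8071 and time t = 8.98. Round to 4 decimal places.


mu = 0.8071, t = 8.98
mu * t = 0.8071 * 8.98 = 7.2478
exp(-7.2478) = 0.0007
M(t) = 1 - 0.0007
M(t) = 0.9993

0.9993


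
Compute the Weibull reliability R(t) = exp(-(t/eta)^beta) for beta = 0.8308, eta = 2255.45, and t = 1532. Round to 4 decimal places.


beta = 0.8308, eta = 2255.45, t = 1532
t/eta = 1532 / 2255.45 = 0.6792
(t/eta)^beta = 0.6792^0.8308 = 0.7252
R(t) = exp(-0.7252)
R(t) = 0.4842

0.4842


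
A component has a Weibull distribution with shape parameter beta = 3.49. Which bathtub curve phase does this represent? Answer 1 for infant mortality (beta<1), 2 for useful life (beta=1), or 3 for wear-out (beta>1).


beta = 3.49
Compare beta to 1:
beta < 1 => infant mortality (phase 1)
beta = 1 => useful life (phase 2)
beta > 1 => wear-out (phase 3)
Since beta = 3.49, this is wear-out (increasing failure rate)
Phase = 3

3


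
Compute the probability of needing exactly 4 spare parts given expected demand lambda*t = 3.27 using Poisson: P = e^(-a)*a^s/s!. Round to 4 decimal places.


a = 3.27, s = 4
e^(-a) = e^(-3.27) = 0.038
a^s = 3.27^4 = 114.3381
s! = 24
P = 0.038 * 114.3381 / 24
P = 0.1811

0.1811


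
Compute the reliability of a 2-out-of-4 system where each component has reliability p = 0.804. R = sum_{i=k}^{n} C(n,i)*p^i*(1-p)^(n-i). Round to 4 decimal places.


k = 2, n = 4, p = 0.804
i=2: C(4,2)=6 * 0.804^2 * 0.196^2 = 0.149
i=3: C(4,3)=4 * 0.804^3 * 0.196^1 = 0.4075
i=4: C(4,4)=1 * 0.804^4 * 0.196^0 = 0.4179
R = sum of terms = 0.9743

0.9743


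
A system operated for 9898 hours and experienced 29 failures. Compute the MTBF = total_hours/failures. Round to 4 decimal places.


total_hours = 9898
failures = 29
MTBF = 9898 / 29
MTBF = 341.3103

341.3103


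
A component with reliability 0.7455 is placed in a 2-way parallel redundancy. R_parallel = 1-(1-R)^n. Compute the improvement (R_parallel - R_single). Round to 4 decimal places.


R_single = 0.7455, n = 2
1 - R_single = 0.2545
(1 - R_single)^n = 0.2545^2 = 0.0648
R_parallel = 1 - 0.0648 = 0.9352
Improvement = 0.9352 - 0.7455
Improvement = 0.1897

0.1897


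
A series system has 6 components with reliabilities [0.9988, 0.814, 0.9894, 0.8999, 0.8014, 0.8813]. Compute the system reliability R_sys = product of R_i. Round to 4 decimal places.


Components: [0.9988, 0.814, 0.9894, 0.8999, 0.8014, 0.8813]
After component 1 (R=0.9988): product = 0.9988
After component 2 (R=0.814): product = 0.813
After component 3 (R=0.9894): product = 0.8044
After component 4 (R=0.8999): product = 0.7239
After component 5 (R=0.8014): product = 0.5801
After component 6 (R=0.8813): product = 0.5113
R_sys = 0.5113

0.5113


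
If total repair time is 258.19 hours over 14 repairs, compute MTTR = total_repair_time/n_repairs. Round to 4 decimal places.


total_repair_time = 258.19
n_repairs = 14
MTTR = 258.19 / 14
MTTR = 18.4421

18.4421


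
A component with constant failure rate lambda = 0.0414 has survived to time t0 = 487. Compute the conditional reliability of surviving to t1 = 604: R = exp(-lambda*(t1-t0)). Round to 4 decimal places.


lambda = 0.0414
t0 = 487, t1 = 604
t1 - t0 = 117
lambda * (t1-t0) = 0.0414 * 117 = 4.8438
R = exp(-4.8438)
R = 0.0079

0.0079


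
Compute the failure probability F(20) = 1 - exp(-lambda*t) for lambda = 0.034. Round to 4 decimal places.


lambda = 0.034, t = 20
lambda * t = 0.68
exp(-0.68) = 0.5066
F(t) = 1 - 0.5066
F(t) = 0.4934

0.4934


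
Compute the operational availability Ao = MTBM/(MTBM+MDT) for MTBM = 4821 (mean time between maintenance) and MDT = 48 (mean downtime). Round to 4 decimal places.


MTBM = 4821
MDT = 48
MTBM + MDT = 4869
Ao = 4821 / 4869
Ao = 0.9901

0.9901


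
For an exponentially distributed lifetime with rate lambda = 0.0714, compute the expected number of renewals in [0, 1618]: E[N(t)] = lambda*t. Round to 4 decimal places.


lambda = 0.0714
t = 1618
E[N(t)] = lambda * t
E[N(t)] = 0.0714 * 1618
E[N(t)] = 115.5252

115.5252


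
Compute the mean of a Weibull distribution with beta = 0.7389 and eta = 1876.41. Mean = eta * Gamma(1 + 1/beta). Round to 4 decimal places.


beta = 0.7389, eta = 1876.41
1/beta = 1.3534
1 + 1/beta = 2.3534
Gamma(2.3534) = 1.2056
Mean = 1876.41 * 1.2056
Mean = 2262.1939

2262.1939


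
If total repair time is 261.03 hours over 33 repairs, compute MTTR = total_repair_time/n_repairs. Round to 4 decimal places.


total_repair_time = 261.03
n_repairs = 33
MTTR = 261.03 / 33
MTTR = 7.91

7.91


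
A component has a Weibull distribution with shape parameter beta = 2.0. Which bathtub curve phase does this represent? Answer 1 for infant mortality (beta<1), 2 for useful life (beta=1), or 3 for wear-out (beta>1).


beta = 2.0
Compare beta to 1:
beta < 1 => infant mortality (phase 1)
beta = 1 => useful life (phase 2)
beta > 1 => wear-out (phase 3)
Since beta = 2.0, this is wear-out (increasing failure rate)
Phase = 3

3


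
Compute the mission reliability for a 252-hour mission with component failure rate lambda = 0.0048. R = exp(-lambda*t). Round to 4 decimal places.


lambda = 0.0048
mission_time = 252
lambda * t = 0.0048 * 252 = 1.2096
R = exp(-1.2096)
R = 0.2983

0.2983


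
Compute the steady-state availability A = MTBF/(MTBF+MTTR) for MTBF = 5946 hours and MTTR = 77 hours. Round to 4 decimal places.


MTBF = 5946
MTTR = 77
MTBF + MTTR = 6023
A = 5946 / 6023
A = 0.9872

0.9872


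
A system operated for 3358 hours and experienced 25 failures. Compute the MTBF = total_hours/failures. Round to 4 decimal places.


total_hours = 3358
failures = 25
MTBF = 3358 / 25
MTBF = 134.32

134.32


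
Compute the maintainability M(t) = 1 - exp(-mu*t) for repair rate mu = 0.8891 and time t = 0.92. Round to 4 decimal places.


mu = 0.8891, t = 0.92
mu * t = 0.8891 * 0.92 = 0.818
exp(-0.818) = 0.4413
M(t) = 1 - 0.4413
M(t) = 0.5587

0.5587


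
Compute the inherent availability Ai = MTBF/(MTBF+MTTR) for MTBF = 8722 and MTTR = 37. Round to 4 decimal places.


MTBF = 8722
MTTR = 37
MTBF + MTTR = 8759
Ai = 8722 / 8759
Ai = 0.9958

0.9958


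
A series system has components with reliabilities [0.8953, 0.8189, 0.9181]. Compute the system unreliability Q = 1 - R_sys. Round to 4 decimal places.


Components: [0.8953, 0.8189, 0.9181]
After component 1: product = 0.8953
After component 2: product = 0.7332
After component 3: product = 0.6731
R_sys = 0.6731
Q = 1 - 0.6731 = 0.3269

0.3269


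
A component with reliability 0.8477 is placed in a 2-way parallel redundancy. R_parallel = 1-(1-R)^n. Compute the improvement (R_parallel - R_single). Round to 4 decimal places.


R_single = 0.8477, n = 2
1 - R_single = 0.1523
(1 - R_single)^n = 0.1523^2 = 0.0232
R_parallel = 1 - 0.0232 = 0.9768
Improvement = 0.9768 - 0.8477
Improvement = 0.1291

0.1291


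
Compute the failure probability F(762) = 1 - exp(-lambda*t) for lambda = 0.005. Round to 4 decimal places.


lambda = 0.005, t = 762
lambda * t = 3.81
exp(-3.81) = 0.0221
F(t) = 1 - 0.0221
F(t) = 0.9779

0.9779


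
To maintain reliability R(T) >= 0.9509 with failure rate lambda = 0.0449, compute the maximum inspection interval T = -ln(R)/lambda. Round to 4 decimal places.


R_target = 0.9509
lambda = 0.0449
-ln(0.9509) = 0.0503
T = 0.0503 / 0.0449
T = 1.1213

1.1213


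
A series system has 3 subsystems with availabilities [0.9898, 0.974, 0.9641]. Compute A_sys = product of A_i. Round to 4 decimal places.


Subsystems: [0.9898, 0.974, 0.9641]
After subsystem 1 (A=0.9898): product = 0.9898
After subsystem 2 (A=0.974): product = 0.9641
After subsystem 3 (A=0.9641): product = 0.9295
A_sys = 0.9295

0.9295


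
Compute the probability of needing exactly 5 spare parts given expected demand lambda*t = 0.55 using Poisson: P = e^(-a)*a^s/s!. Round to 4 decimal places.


a = 0.55, s = 5
e^(-a) = e^(-0.55) = 0.5769
a^s = 0.55^5 = 0.0503
s! = 120
P = 0.5769 * 0.0503 / 120
P = 0.0002

0.0002


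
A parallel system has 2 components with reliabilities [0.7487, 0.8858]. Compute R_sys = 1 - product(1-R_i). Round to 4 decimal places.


Components: [0.7487, 0.8858]
(1 - 0.7487) = 0.2513, running product = 0.2513
(1 - 0.8858) = 0.1142, running product = 0.0287
Product of (1-R_i) = 0.0287
R_sys = 1 - 0.0287 = 0.9713

0.9713


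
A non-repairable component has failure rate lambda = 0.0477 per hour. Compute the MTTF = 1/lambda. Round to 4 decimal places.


lambda = 0.0477
MTTF = 1 / 0.0477
MTTF = 20.9644

20.9644


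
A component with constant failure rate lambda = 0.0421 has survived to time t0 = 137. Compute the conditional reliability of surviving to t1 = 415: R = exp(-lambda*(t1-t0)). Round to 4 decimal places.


lambda = 0.0421
t0 = 137, t1 = 415
t1 - t0 = 278
lambda * (t1-t0) = 0.0421 * 278 = 11.7038
R = exp(-11.7038)
R = 0.0

0.0


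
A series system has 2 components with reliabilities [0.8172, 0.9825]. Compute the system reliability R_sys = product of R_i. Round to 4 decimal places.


Components: [0.8172, 0.9825]
After component 1 (R=0.8172): product = 0.8172
After component 2 (R=0.9825): product = 0.8029
R_sys = 0.8029

0.8029


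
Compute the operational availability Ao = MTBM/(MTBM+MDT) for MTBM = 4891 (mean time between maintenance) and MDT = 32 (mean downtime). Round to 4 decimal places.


MTBM = 4891
MDT = 32
MTBM + MDT = 4923
Ao = 4891 / 4923
Ao = 0.9935

0.9935


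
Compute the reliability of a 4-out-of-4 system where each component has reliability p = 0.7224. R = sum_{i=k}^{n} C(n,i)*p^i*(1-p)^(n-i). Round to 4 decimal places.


k = 4, n = 4, p = 0.7224
i=4: C(4,4)=1 * 0.7224^4 * 0.2776^0 = 0.2723
R = sum of terms = 0.2723

0.2723


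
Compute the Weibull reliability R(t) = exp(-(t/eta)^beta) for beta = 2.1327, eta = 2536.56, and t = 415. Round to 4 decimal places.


beta = 2.1327, eta = 2536.56, t = 415
t/eta = 415 / 2536.56 = 0.1636
(t/eta)^beta = 0.1636^2.1327 = 0.0211
R(t) = exp(-0.0211)
R(t) = 0.9792

0.9792


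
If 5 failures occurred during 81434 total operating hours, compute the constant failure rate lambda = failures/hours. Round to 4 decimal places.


failures = 5
total_hours = 81434
lambda = 5 / 81434
lambda = 0.0001

0.0001


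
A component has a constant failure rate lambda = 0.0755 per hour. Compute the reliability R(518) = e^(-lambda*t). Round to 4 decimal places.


lambda = 0.0755
t = 518
lambda * t = 39.109
R(t) = e^(-39.109)
R(t) = 0.0

0.0


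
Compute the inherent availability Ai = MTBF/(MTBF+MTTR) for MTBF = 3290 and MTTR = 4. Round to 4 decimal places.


MTBF = 3290
MTTR = 4
MTBF + MTTR = 3294
Ai = 3290 / 3294
Ai = 0.9988

0.9988


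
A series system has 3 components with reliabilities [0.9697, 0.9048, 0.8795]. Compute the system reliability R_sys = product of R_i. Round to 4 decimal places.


Components: [0.9697, 0.9048, 0.8795]
After component 1 (R=0.9697): product = 0.9697
After component 2 (R=0.9048): product = 0.8774
After component 3 (R=0.8795): product = 0.7717
R_sys = 0.7717

0.7717


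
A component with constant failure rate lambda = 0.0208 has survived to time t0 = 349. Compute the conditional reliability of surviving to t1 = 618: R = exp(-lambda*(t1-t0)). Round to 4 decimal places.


lambda = 0.0208
t0 = 349, t1 = 618
t1 - t0 = 269
lambda * (t1-t0) = 0.0208 * 269 = 5.5952
R = exp(-5.5952)
R = 0.0037

0.0037


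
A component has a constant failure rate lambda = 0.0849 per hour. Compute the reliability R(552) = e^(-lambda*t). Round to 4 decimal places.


lambda = 0.0849
t = 552
lambda * t = 46.8648
R(t) = e^(-46.8648)
R(t) = 0.0

0.0


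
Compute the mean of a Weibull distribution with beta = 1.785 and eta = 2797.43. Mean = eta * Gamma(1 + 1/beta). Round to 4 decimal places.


beta = 1.785, eta = 2797.43
1/beta = 0.5602
1 + 1/beta = 1.5602
Gamma(1.5602) = 0.8897
Mean = 2797.43 * 0.8897
Mean = 2488.7543

2488.7543


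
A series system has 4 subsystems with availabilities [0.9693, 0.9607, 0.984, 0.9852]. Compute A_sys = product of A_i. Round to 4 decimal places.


Subsystems: [0.9693, 0.9607, 0.984, 0.9852]
After subsystem 1 (A=0.9693): product = 0.9693
After subsystem 2 (A=0.9607): product = 0.9312
After subsystem 3 (A=0.984): product = 0.9163
After subsystem 4 (A=0.9852): product = 0.9027
A_sys = 0.9027

0.9027


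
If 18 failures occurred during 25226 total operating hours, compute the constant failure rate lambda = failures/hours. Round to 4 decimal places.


failures = 18
total_hours = 25226
lambda = 18 / 25226
lambda = 0.0007

0.0007


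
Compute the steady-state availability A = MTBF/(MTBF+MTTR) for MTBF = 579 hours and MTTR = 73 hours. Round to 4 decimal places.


MTBF = 579
MTTR = 73
MTBF + MTTR = 652
A = 579 / 652
A = 0.888

0.888


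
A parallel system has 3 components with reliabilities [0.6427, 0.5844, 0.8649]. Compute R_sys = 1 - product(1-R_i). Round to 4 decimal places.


Components: [0.6427, 0.5844, 0.8649]
(1 - 0.6427) = 0.3573, running product = 0.3573
(1 - 0.5844) = 0.4156, running product = 0.1485
(1 - 0.8649) = 0.1351, running product = 0.0201
Product of (1-R_i) = 0.0201
R_sys = 1 - 0.0201 = 0.9799

0.9799


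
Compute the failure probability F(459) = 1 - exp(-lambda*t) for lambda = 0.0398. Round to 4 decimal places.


lambda = 0.0398, t = 459
lambda * t = 18.2682
exp(-18.2682) = 0.0
F(t) = 1 - 0.0
F(t) = 1.0

1.0


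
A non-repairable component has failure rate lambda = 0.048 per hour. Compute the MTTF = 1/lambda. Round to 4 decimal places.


lambda = 0.048
MTTF = 1 / 0.048
MTTF = 20.8333

20.8333


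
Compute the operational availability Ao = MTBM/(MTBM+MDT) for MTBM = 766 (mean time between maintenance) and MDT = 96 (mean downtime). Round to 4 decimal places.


MTBM = 766
MDT = 96
MTBM + MDT = 862
Ao = 766 / 862
Ao = 0.8886

0.8886


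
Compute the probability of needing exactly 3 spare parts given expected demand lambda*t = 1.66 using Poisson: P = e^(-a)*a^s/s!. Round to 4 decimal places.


a = 1.66, s = 3
e^(-a) = e^(-1.66) = 0.1901
a^s = 1.66^3 = 4.5743
s! = 6
P = 0.1901 * 4.5743 / 6
P = 0.145

0.145


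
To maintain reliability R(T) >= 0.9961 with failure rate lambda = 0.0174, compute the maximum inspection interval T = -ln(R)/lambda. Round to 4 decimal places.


R_target = 0.9961
lambda = 0.0174
-ln(0.9961) = 0.0039
T = 0.0039 / 0.0174
T = 0.2246

0.2246


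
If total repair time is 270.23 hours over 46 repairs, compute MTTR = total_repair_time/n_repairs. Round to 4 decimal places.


total_repair_time = 270.23
n_repairs = 46
MTTR = 270.23 / 46
MTTR = 5.8746

5.8746


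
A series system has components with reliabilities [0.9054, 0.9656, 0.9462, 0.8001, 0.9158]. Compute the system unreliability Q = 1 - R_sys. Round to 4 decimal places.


Components: [0.9054, 0.9656, 0.9462, 0.8001, 0.9158]
After component 1: product = 0.9054
After component 2: product = 0.8743
After component 3: product = 0.8272
After component 4: product = 0.6619
After component 5: product = 0.6061
R_sys = 0.6061
Q = 1 - 0.6061 = 0.3939

0.3939


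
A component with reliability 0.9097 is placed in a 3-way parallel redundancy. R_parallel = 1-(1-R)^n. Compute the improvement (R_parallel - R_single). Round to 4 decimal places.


R_single = 0.9097, n = 3
1 - R_single = 0.0903
(1 - R_single)^n = 0.0903^3 = 0.0007
R_parallel = 1 - 0.0007 = 0.9993
Improvement = 0.9993 - 0.9097
Improvement = 0.0896

0.0896


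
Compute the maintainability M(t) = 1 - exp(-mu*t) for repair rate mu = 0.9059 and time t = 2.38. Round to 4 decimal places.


mu = 0.9059, t = 2.38
mu * t = 0.9059 * 2.38 = 2.156
exp(-2.156) = 0.1158
M(t) = 1 - 0.1158
M(t) = 0.8842

0.8842


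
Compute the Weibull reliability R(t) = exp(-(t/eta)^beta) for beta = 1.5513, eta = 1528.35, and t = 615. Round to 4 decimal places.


beta = 1.5513, eta = 1528.35, t = 615
t/eta = 615 / 1528.35 = 0.4024
(t/eta)^beta = 0.4024^1.5513 = 0.2436
R(t) = exp(-0.2436)
R(t) = 0.7838

0.7838


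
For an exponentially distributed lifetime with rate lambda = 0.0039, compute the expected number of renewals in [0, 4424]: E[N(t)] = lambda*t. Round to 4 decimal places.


lambda = 0.0039
t = 4424
E[N(t)] = lambda * t
E[N(t)] = 0.0039 * 4424
E[N(t)] = 17.2536

17.2536


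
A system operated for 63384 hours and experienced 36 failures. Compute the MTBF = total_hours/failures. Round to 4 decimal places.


total_hours = 63384
failures = 36
MTBF = 63384 / 36
MTBF = 1760.6667

1760.6667


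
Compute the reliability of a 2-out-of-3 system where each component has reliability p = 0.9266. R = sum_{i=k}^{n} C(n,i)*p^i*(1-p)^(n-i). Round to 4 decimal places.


k = 2, n = 3, p = 0.9266
i=2: C(3,2)=3 * 0.9266^2 * 0.0734^1 = 0.1891
i=3: C(3,3)=1 * 0.9266^3 * 0.0734^0 = 0.7956
R = sum of terms = 0.9846

0.9846


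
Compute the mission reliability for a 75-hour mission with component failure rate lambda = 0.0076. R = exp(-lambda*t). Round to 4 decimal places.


lambda = 0.0076
mission_time = 75
lambda * t = 0.0076 * 75 = 0.57
R = exp(-0.57)
R = 0.5655

0.5655


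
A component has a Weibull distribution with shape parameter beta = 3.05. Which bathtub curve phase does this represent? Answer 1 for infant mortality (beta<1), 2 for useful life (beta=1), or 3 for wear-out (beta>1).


beta = 3.05
Compare beta to 1:
beta < 1 => infant mortality (phase 1)
beta = 1 => useful life (phase 2)
beta > 1 => wear-out (phase 3)
Since beta = 3.05, this is wear-out (increasing failure rate)
Phase = 3

3


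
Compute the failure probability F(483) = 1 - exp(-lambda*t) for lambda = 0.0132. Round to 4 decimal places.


lambda = 0.0132, t = 483
lambda * t = 6.3756
exp(-6.3756) = 0.0017
F(t) = 1 - 0.0017
F(t) = 0.9983

0.9983


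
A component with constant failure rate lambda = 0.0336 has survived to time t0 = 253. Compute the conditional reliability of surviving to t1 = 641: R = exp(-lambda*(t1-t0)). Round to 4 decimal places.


lambda = 0.0336
t0 = 253, t1 = 641
t1 - t0 = 388
lambda * (t1-t0) = 0.0336 * 388 = 13.0368
R = exp(-13.0368)
R = 0.0

0.0


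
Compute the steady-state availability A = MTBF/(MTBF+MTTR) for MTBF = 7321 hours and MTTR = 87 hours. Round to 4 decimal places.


MTBF = 7321
MTTR = 87
MTBF + MTTR = 7408
A = 7321 / 7408
A = 0.9883

0.9883


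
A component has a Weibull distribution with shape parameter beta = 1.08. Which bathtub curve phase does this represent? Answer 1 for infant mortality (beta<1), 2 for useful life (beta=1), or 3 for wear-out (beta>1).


beta = 1.08
Compare beta to 1:
beta < 1 => infant mortality (phase 1)
beta = 1 => useful life (phase 2)
beta > 1 => wear-out (phase 3)
Since beta = 1.08, this is wear-out (increasing failure rate)
Phase = 3

3


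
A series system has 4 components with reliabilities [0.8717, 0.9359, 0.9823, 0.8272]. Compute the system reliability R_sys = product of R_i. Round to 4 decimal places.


Components: [0.8717, 0.9359, 0.9823, 0.8272]
After component 1 (R=0.8717): product = 0.8717
After component 2 (R=0.9359): product = 0.8158
After component 3 (R=0.9823): product = 0.8014
After component 4 (R=0.8272): product = 0.6629
R_sys = 0.6629

0.6629


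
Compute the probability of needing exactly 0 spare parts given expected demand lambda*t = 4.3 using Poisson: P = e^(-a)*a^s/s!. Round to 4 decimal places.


a = 4.3, s = 0
e^(-a) = e^(-4.3) = 0.0136
a^s = 4.3^0 = 1.0
s! = 1
P = 0.0136 * 1.0 / 1
P = 0.0136

0.0136


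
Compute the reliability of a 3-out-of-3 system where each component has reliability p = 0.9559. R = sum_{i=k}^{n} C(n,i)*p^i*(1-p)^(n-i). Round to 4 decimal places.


k = 3, n = 3, p = 0.9559
i=3: C(3,3)=1 * 0.9559^3 * 0.0441^0 = 0.8734
R = sum of terms = 0.8734

0.8734


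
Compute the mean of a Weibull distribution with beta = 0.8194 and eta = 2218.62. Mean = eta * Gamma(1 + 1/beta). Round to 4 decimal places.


beta = 0.8194, eta = 2218.62
1/beta = 1.2204
1 + 1/beta = 2.2204
Gamma(2.2204) = 1.1142
Mean = 2218.62 * 1.1142
Mean = 2472.0755

2472.0755


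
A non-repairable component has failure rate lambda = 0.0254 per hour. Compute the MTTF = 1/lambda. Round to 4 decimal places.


lambda = 0.0254
MTTF = 1 / 0.0254
MTTF = 39.3701

39.3701


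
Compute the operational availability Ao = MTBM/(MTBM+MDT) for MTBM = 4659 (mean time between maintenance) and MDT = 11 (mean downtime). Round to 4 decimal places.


MTBM = 4659
MDT = 11
MTBM + MDT = 4670
Ao = 4659 / 4670
Ao = 0.9976

0.9976


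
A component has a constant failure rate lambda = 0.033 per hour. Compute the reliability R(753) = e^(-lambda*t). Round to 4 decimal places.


lambda = 0.033
t = 753
lambda * t = 24.849
R(t) = e^(-24.849)
R(t) = 0.0

0.0


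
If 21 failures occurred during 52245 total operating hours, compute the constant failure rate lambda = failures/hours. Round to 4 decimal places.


failures = 21
total_hours = 52245
lambda = 21 / 52245
lambda = 0.0004

0.0004


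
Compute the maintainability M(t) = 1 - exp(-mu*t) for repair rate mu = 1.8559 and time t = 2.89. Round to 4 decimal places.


mu = 1.8559, t = 2.89
mu * t = 1.8559 * 2.89 = 5.3636
exp(-5.3636) = 0.0047
M(t) = 1 - 0.0047
M(t) = 0.9953

0.9953


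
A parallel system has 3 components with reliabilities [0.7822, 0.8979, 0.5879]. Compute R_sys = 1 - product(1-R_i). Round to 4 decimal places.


Components: [0.7822, 0.8979, 0.5879]
(1 - 0.7822) = 0.2178, running product = 0.2178
(1 - 0.8979) = 0.1021, running product = 0.0222
(1 - 0.5879) = 0.4121, running product = 0.0092
Product of (1-R_i) = 0.0092
R_sys = 1 - 0.0092 = 0.9908

0.9908


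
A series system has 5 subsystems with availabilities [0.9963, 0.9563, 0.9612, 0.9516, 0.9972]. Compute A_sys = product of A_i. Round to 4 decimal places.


Subsystems: [0.9963, 0.9563, 0.9612, 0.9516, 0.9972]
After subsystem 1 (A=0.9963): product = 0.9963
After subsystem 2 (A=0.9563): product = 0.9528
After subsystem 3 (A=0.9612): product = 0.9158
After subsystem 4 (A=0.9516): product = 0.8715
After subsystem 5 (A=0.9972): product = 0.869
A_sys = 0.869

0.869


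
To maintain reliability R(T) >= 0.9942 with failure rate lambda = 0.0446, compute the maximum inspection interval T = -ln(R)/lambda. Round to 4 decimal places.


R_target = 0.9942
lambda = 0.0446
-ln(0.9942) = 0.0058
T = 0.0058 / 0.0446
T = 0.1304

0.1304


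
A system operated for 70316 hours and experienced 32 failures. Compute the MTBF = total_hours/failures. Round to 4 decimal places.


total_hours = 70316
failures = 32
MTBF = 70316 / 32
MTBF = 2197.375

2197.375


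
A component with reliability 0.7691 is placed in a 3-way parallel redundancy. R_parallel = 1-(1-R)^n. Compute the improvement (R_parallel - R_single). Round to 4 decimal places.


R_single = 0.7691, n = 3
1 - R_single = 0.2309
(1 - R_single)^n = 0.2309^3 = 0.0123
R_parallel = 1 - 0.0123 = 0.9877
Improvement = 0.9877 - 0.7691
Improvement = 0.2186

0.2186


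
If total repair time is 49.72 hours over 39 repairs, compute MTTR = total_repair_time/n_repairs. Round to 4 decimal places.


total_repair_time = 49.72
n_repairs = 39
MTTR = 49.72 / 39
MTTR = 1.2749

1.2749


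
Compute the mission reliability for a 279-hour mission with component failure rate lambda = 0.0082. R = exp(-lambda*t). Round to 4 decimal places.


lambda = 0.0082
mission_time = 279
lambda * t = 0.0082 * 279 = 2.2878
R = exp(-2.2878)
R = 0.1015

0.1015


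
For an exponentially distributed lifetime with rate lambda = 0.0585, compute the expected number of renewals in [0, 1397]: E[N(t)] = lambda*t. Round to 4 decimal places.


lambda = 0.0585
t = 1397
E[N(t)] = lambda * t
E[N(t)] = 0.0585 * 1397
E[N(t)] = 81.7245

81.7245


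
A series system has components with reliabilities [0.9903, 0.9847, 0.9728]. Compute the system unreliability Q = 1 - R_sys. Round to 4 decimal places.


Components: [0.9903, 0.9847, 0.9728]
After component 1: product = 0.9903
After component 2: product = 0.9751
After component 3: product = 0.9486
R_sys = 0.9486
Q = 1 - 0.9486 = 0.0514

0.0514


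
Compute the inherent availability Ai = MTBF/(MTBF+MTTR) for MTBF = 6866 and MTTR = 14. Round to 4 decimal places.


MTBF = 6866
MTTR = 14
MTBF + MTTR = 6880
Ai = 6866 / 6880
Ai = 0.998

0.998


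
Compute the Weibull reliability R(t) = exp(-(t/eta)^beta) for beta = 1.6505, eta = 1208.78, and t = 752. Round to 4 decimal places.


beta = 1.6505, eta = 1208.78, t = 752
t/eta = 752 / 1208.78 = 0.6221
(t/eta)^beta = 0.6221^1.6505 = 0.4569
R(t) = exp(-0.4569)
R(t) = 0.6333

0.6333


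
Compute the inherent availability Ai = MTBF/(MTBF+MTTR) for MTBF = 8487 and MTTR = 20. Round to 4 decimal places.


MTBF = 8487
MTTR = 20
MTBF + MTTR = 8507
Ai = 8487 / 8507
Ai = 0.9976

0.9976


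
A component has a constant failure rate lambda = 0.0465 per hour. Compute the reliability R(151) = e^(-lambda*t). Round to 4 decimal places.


lambda = 0.0465
t = 151
lambda * t = 7.0215
R(t) = e^(-7.0215)
R(t) = 0.0009

0.0009


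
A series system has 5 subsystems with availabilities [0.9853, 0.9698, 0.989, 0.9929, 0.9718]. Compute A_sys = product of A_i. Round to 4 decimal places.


Subsystems: [0.9853, 0.9698, 0.989, 0.9929, 0.9718]
After subsystem 1 (A=0.9853): product = 0.9853
After subsystem 2 (A=0.9698): product = 0.9555
After subsystem 3 (A=0.989): product = 0.945
After subsystem 4 (A=0.9929): product = 0.9383
After subsystem 5 (A=0.9718): product = 0.9119
A_sys = 0.9119

0.9119


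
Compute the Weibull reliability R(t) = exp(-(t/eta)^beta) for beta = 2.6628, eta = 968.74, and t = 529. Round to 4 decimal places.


beta = 2.6628, eta = 968.74, t = 529
t/eta = 529 / 968.74 = 0.5461
(t/eta)^beta = 0.5461^2.6628 = 0.1997
R(t) = exp(-0.1997)
R(t) = 0.819

0.819


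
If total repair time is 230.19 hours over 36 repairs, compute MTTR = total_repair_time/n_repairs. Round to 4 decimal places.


total_repair_time = 230.19
n_repairs = 36
MTTR = 230.19 / 36
MTTR = 6.3942

6.3942


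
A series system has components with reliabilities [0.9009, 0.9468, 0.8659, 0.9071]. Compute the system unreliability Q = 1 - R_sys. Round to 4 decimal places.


Components: [0.9009, 0.9468, 0.8659, 0.9071]
After component 1: product = 0.9009
After component 2: product = 0.853
After component 3: product = 0.7386
After component 4: product = 0.67
R_sys = 0.67
Q = 1 - 0.67 = 0.33

0.33


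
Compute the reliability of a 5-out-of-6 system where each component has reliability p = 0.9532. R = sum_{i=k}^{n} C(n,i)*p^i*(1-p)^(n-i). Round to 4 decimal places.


k = 5, n = 6, p = 0.9532
i=5: C(6,5)=6 * 0.9532^5 * 0.0468^1 = 0.221
i=6: C(6,6)=1 * 0.9532^6 * 0.0468^0 = 0.7501
R = sum of terms = 0.971

0.971


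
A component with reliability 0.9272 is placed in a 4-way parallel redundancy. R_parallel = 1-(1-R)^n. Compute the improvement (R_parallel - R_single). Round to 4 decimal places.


R_single = 0.9272, n = 4
1 - R_single = 0.0728
(1 - R_single)^n = 0.0728^4 = 0.0
R_parallel = 1 - 0.0 = 1.0
Improvement = 1.0 - 0.9272
Improvement = 0.0728

0.0728


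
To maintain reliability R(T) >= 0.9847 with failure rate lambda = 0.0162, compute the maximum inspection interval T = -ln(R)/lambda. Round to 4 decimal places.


R_target = 0.9847
lambda = 0.0162
-ln(0.9847) = 0.0154
T = 0.0154 / 0.0162
T = 0.9517

0.9517


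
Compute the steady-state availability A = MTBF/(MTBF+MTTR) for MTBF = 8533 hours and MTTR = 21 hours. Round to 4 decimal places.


MTBF = 8533
MTTR = 21
MTBF + MTTR = 8554
A = 8533 / 8554
A = 0.9975

0.9975


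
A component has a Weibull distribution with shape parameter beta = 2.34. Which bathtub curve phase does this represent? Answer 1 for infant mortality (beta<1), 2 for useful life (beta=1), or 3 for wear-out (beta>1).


beta = 2.34
Compare beta to 1:
beta < 1 => infant mortality (phase 1)
beta = 1 => useful life (phase 2)
beta > 1 => wear-out (phase 3)
Since beta = 2.34, this is wear-out (increasing failure rate)
Phase = 3

3


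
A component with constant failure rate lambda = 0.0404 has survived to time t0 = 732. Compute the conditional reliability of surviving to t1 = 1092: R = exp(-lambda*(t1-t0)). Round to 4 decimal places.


lambda = 0.0404
t0 = 732, t1 = 1092
t1 - t0 = 360
lambda * (t1-t0) = 0.0404 * 360 = 14.544
R = exp(-14.544)
R = 0.0

0.0


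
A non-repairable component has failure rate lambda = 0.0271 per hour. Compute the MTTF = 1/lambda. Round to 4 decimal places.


lambda = 0.0271
MTTF = 1 / 0.0271
MTTF = 36.9004

36.9004


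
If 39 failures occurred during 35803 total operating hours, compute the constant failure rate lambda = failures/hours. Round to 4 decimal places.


failures = 39
total_hours = 35803
lambda = 39 / 35803
lambda = 0.0011

0.0011


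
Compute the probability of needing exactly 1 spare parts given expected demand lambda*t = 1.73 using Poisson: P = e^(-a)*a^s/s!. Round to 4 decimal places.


a = 1.73, s = 1
e^(-a) = e^(-1.73) = 0.1773
a^s = 1.73^1 = 1.73
s! = 1
P = 0.1773 * 1.73 / 1
P = 0.3067

0.3067


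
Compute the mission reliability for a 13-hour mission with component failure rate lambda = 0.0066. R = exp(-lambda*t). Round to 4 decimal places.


lambda = 0.0066
mission_time = 13
lambda * t = 0.0066 * 13 = 0.0858
R = exp(-0.0858)
R = 0.9178

0.9178


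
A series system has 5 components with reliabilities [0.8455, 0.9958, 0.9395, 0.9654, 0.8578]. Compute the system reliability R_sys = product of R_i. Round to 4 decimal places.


Components: [0.8455, 0.9958, 0.9395, 0.9654, 0.8578]
After component 1 (R=0.8455): product = 0.8455
After component 2 (R=0.9958): product = 0.8419
After component 3 (R=0.9395): product = 0.791
After component 4 (R=0.9654): product = 0.7636
After component 5 (R=0.8578): product = 0.6551
R_sys = 0.6551

0.6551
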